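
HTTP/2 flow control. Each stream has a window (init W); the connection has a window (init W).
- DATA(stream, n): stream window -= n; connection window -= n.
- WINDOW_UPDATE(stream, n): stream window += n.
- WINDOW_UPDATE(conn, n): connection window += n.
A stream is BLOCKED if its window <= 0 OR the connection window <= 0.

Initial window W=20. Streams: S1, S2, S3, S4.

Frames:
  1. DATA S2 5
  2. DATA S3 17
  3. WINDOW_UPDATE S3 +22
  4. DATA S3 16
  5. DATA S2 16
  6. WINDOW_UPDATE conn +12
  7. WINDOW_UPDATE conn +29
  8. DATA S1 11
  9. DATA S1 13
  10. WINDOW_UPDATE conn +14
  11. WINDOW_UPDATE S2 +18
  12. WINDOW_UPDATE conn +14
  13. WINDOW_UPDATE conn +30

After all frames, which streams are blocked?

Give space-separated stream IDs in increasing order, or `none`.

Answer: S1

Derivation:
Op 1: conn=15 S1=20 S2=15 S3=20 S4=20 blocked=[]
Op 2: conn=-2 S1=20 S2=15 S3=3 S4=20 blocked=[1, 2, 3, 4]
Op 3: conn=-2 S1=20 S2=15 S3=25 S4=20 blocked=[1, 2, 3, 4]
Op 4: conn=-18 S1=20 S2=15 S3=9 S4=20 blocked=[1, 2, 3, 4]
Op 5: conn=-34 S1=20 S2=-1 S3=9 S4=20 blocked=[1, 2, 3, 4]
Op 6: conn=-22 S1=20 S2=-1 S3=9 S4=20 blocked=[1, 2, 3, 4]
Op 7: conn=7 S1=20 S2=-1 S3=9 S4=20 blocked=[2]
Op 8: conn=-4 S1=9 S2=-1 S3=9 S4=20 blocked=[1, 2, 3, 4]
Op 9: conn=-17 S1=-4 S2=-1 S3=9 S4=20 blocked=[1, 2, 3, 4]
Op 10: conn=-3 S1=-4 S2=-1 S3=9 S4=20 blocked=[1, 2, 3, 4]
Op 11: conn=-3 S1=-4 S2=17 S3=9 S4=20 blocked=[1, 2, 3, 4]
Op 12: conn=11 S1=-4 S2=17 S3=9 S4=20 blocked=[1]
Op 13: conn=41 S1=-4 S2=17 S3=9 S4=20 blocked=[1]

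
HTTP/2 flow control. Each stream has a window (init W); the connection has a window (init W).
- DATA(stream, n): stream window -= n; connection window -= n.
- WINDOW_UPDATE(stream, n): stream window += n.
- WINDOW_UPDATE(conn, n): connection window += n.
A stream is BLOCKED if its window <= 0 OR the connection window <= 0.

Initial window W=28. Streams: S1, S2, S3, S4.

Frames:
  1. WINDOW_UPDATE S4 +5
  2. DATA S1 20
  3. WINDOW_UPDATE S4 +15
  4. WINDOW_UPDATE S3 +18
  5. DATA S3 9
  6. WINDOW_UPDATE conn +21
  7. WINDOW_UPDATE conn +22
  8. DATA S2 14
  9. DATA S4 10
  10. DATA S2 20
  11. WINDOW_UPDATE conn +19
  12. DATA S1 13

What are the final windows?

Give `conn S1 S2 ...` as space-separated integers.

Answer: 4 -5 -6 37 38

Derivation:
Op 1: conn=28 S1=28 S2=28 S3=28 S4=33 blocked=[]
Op 2: conn=8 S1=8 S2=28 S3=28 S4=33 blocked=[]
Op 3: conn=8 S1=8 S2=28 S3=28 S4=48 blocked=[]
Op 4: conn=8 S1=8 S2=28 S3=46 S4=48 blocked=[]
Op 5: conn=-1 S1=8 S2=28 S3=37 S4=48 blocked=[1, 2, 3, 4]
Op 6: conn=20 S1=8 S2=28 S3=37 S4=48 blocked=[]
Op 7: conn=42 S1=8 S2=28 S3=37 S4=48 blocked=[]
Op 8: conn=28 S1=8 S2=14 S3=37 S4=48 blocked=[]
Op 9: conn=18 S1=8 S2=14 S3=37 S4=38 blocked=[]
Op 10: conn=-2 S1=8 S2=-6 S3=37 S4=38 blocked=[1, 2, 3, 4]
Op 11: conn=17 S1=8 S2=-6 S3=37 S4=38 blocked=[2]
Op 12: conn=4 S1=-5 S2=-6 S3=37 S4=38 blocked=[1, 2]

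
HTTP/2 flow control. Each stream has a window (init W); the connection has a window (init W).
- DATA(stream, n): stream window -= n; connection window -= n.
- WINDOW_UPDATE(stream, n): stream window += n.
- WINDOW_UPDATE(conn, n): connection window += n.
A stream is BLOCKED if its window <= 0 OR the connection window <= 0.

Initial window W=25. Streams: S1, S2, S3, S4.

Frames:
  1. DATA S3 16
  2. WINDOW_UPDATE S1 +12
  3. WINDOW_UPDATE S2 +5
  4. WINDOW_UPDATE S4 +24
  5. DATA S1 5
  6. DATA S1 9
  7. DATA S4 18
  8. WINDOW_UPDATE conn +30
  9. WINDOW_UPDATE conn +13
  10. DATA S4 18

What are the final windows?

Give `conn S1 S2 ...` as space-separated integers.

Op 1: conn=9 S1=25 S2=25 S3=9 S4=25 blocked=[]
Op 2: conn=9 S1=37 S2=25 S3=9 S4=25 blocked=[]
Op 3: conn=9 S1=37 S2=30 S3=9 S4=25 blocked=[]
Op 4: conn=9 S1=37 S2=30 S3=9 S4=49 blocked=[]
Op 5: conn=4 S1=32 S2=30 S3=9 S4=49 blocked=[]
Op 6: conn=-5 S1=23 S2=30 S3=9 S4=49 blocked=[1, 2, 3, 4]
Op 7: conn=-23 S1=23 S2=30 S3=9 S4=31 blocked=[1, 2, 3, 4]
Op 8: conn=7 S1=23 S2=30 S3=9 S4=31 blocked=[]
Op 9: conn=20 S1=23 S2=30 S3=9 S4=31 blocked=[]
Op 10: conn=2 S1=23 S2=30 S3=9 S4=13 blocked=[]

Answer: 2 23 30 9 13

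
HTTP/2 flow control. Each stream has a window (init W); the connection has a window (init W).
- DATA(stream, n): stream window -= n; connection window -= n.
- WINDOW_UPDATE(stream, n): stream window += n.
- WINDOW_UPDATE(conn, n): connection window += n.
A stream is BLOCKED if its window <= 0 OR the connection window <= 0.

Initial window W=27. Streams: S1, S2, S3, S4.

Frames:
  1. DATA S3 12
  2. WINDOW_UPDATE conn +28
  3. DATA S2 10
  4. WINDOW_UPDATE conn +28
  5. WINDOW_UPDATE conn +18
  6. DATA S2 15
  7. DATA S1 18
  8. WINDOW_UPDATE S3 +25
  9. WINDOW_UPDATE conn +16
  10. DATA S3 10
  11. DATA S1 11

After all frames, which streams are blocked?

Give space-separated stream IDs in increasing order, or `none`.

Op 1: conn=15 S1=27 S2=27 S3=15 S4=27 blocked=[]
Op 2: conn=43 S1=27 S2=27 S3=15 S4=27 blocked=[]
Op 3: conn=33 S1=27 S2=17 S3=15 S4=27 blocked=[]
Op 4: conn=61 S1=27 S2=17 S3=15 S4=27 blocked=[]
Op 5: conn=79 S1=27 S2=17 S3=15 S4=27 blocked=[]
Op 6: conn=64 S1=27 S2=2 S3=15 S4=27 blocked=[]
Op 7: conn=46 S1=9 S2=2 S3=15 S4=27 blocked=[]
Op 8: conn=46 S1=9 S2=2 S3=40 S4=27 blocked=[]
Op 9: conn=62 S1=9 S2=2 S3=40 S4=27 blocked=[]
Op 10: conn=52 S1=9 S2=2 S3=30 S4=27 blocked=[]
Op 11: conn=41 S1=-2 S2=2 S3=30 S4=27 blocked=[1]

Answer: S1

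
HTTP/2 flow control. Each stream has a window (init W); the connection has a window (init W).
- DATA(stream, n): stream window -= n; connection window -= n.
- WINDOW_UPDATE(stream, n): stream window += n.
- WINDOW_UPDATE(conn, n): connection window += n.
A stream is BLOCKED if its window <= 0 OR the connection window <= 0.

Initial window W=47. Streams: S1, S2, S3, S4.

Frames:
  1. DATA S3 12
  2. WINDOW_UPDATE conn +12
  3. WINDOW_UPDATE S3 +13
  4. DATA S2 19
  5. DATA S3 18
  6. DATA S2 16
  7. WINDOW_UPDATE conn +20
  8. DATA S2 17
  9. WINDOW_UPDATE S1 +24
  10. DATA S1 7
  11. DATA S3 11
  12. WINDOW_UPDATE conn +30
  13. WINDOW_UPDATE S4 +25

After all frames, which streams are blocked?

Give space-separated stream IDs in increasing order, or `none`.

Op 1: conn=35 S1=47 S2=47 S3=35 S4=47 blocked=[]
Op 2: conn=47 S1=47 S2=47 S3=35 S4=47 blocked=[]
Op 3: conn=47 S1=47 S2=47 S3=48 S4=47 blocked=[]
Op 4: conn=28 S1=47 S2=28 S3=48 S4=47 blocked=[]
Op 5: conn=10 S1=47 S2=28 S3=30 S4=47 blocked=[]
Op 6: conn=-6 S1=47 S2=12 S3=30 S4=47 blocked=[1, 2, 3, 4]
Op 7: conn=14 S1=47 S2=12 S3=30 S4=47 blocked=[]
Op 8: conn=-3 S1=47 S2=-5 S3=30 S4=47 blocked=[1, 2, 3, 4]
Op 9: conn=-3 S1=71 S2=-5 S3=30 S4=47 blocked=[1, 2, 3, 4]
Op 10: conn=-10 S1=64 S2=-5 S3=30 S4=47 blocked=[1, 2, 3, 4]
Op 11: conn=-21 S1=64 S2=-5 S3=19 S4=47 blocked=[1, 2, 3, 4]
Op 12: conn=9 S1=64 S2=-5 S3=19 S4=47 blocked=[2]
Op 13: conn=9 S1=64 S2=-5 S3=19 S4=72 blocked=[2]

Answer: S2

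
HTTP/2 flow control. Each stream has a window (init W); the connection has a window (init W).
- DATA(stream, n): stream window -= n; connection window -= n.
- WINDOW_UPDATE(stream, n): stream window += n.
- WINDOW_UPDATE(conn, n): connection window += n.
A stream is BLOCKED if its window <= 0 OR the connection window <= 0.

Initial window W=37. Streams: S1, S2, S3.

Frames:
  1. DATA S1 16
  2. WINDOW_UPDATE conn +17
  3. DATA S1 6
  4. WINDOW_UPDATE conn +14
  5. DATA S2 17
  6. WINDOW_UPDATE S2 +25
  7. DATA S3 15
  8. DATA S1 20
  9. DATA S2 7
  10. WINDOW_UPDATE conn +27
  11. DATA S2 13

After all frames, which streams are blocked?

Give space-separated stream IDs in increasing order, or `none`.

Op 1: conn=21 S1=21 S2=37 S3=37 blocked=[]
Op 2: conn=38 S1=21 S2=37 S3=37 blocked=[]
Op 3: conn=32 S1=15 S2=37 S3=37 blocked=[]
Op 4: conn=46 S1=15 S2=37 S3=37 blocked=[]
Op 5: conn=29 S1=15 S2=20 S3=37 blocked=[]
Op 6: conn=29 S1=15 S2=45 S3=37 blocked=[]
Op 7: conn=14 S1=15 S2=45 S3=22 blocked=[]
Op 8: conn=-6 S1=-5 S2=45 S3=22 blocked=[1, 2, 3]
Op 9: conn=-13 S1=-5 S2=38 S3=22 blocked=[1, 2, 3]
Op 10: conn=14 S1=-5 S2=38 S3=22 blocked=[1]
Op 11: conn=1 S1=-5 S2=25 S3=22 blocked=[1]

Answer: S1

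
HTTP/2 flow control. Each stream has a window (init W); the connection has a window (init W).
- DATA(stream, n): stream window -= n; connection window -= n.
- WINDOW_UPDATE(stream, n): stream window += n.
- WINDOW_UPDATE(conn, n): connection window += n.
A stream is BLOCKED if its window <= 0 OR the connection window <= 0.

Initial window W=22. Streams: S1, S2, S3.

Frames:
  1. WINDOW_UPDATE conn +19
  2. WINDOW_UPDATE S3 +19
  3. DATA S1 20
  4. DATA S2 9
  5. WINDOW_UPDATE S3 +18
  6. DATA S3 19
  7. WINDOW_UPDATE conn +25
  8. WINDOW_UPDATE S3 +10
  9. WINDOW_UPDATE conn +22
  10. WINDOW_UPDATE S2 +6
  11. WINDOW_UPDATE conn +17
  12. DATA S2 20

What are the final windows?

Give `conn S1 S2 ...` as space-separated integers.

Answer: 37 2 -1 50

Derivation:
Op 1: conn=41 S1=22 S2=22 S3=22 blocked=[]
Op 2: conn=41 S1=22 S2=22 S3=41 blocked=[]
Op 3: conn=21 S1=2 S2=22 S3=41 blocked=[]
Op 4: conn=12 S1=2 S2=13 S3=41 blocked=[]
Op 5: conn=12 S1=2 S2=13 S3=59 blocked=[]
Op 6: conn=-7 S1=2 S2=13 S3=40 blocked=[1, 2, 3]
Op 7: conn=18 S1=2 S2=13 S3=40 blocked=[]
Op 8: conn=18 S1=2 S2=13 S3=50 blocked=[]
Op 9: conn=40 S1=2 S2=13 S3=50 blocked=[]
Op 10: conn=40 S1=2 S2=19 S3=50 blocked=[]
Op 11: conn=57 S1=2 S2=19 S3=50 blocked=[]
Op 12: conn=37 S1=2 S2=-1 S3=50 blocked=[2]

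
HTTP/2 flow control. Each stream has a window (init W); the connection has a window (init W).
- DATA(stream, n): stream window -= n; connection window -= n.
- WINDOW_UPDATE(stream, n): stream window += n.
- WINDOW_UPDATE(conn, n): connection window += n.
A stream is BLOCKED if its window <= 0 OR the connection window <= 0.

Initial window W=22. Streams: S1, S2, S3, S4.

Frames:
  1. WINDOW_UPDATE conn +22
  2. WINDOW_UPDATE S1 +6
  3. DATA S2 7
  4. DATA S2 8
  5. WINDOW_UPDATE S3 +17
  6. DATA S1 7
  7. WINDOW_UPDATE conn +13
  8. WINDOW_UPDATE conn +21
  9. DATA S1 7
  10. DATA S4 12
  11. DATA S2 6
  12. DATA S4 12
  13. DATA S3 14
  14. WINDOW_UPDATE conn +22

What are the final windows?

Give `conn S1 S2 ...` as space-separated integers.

Answer: 27 14 1 25 -2

Derivation:
Op 1: conn=44 S1=22 S2=22 S3=22 S4=22 blocked=[]
Op 2: conn=44 S1=28 S2=22 S3=22 S4=22 blocked=[]
Op 3: conn=37 S1=28 S2=15 S3=22 S4=22 blocked=[]
Op 4: conn=29 S1=28 S2=7 S3=22 S4=22 blocked=[]
Op 5: conn=29 S1=28 S2=7 S3=39 S4=22 blocked=[]
Op 6: conn=22 S1=21 S2=7 S3=39 S4=22 blocked=[]
Op 7: conn=35 S1=21 S2=7 S3=39 S4=22 blocked=[]
Op 8: conn=56 S1=21 S2=7 S3=39 S4=22 blocked=[]
Op 9: conn=49 S1=14 S2=7 S3=39 S4=22 blocked=[]
Op 10: conn=37 S1=14 S2=7 S3=39 S4=10 blocked=[]
Op 11: conn=31 S1=14 S2=1 S3=39 S4=10 blocked=[]
Op 12: conn=19 S1=14 S2=1 S3=39 S4=-2 blocked=[4]
Op 13: conn=5 S1=14 S2=1 S3=25 S4=-2 blocked=[4]
Op 14: conn=27 S1=14 S2=1 S3=25 S4=-2 blocked=[4]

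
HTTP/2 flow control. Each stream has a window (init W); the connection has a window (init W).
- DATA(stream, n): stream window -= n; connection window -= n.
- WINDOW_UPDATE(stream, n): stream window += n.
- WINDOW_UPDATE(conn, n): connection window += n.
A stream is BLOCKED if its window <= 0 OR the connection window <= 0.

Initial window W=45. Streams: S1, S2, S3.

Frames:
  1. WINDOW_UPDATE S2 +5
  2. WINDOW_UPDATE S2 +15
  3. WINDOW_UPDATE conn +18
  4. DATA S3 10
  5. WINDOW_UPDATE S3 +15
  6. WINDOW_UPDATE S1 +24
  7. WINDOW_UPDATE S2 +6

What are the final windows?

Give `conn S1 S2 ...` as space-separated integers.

Answer: 53 69 71 50

Derivation:
Op 1: conn=45 S1=45 S2=50 S3=45 blocked=[]
Op 2: conn=45 S1=45 S2=65 S3=45 blocked=[]
Op 3: conn=63 S1=45 S2=65 S3=45 blocked=[]
Op 4: conn=53 S1=45 S2=65 S3=35 blocked=[]
Op 5: conn=53 S1=45 S2=65 S3=50 blocked=[]
Op 6: conn=53 S1=69 S2=65 S3=50 blocked=[]
Op 7: conn=53 S1=69 S2=71 S3=50 blocked=[]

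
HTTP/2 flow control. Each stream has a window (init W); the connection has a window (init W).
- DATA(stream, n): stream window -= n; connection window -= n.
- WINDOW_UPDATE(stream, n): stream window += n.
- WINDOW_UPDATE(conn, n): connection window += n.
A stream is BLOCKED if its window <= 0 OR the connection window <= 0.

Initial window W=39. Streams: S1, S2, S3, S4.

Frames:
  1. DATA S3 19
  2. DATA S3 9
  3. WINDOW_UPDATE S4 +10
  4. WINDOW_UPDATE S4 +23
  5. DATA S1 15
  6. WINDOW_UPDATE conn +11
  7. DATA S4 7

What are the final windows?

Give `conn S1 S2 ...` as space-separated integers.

Answer: 0 24 39 11 65

Derivation:
Op 1: conn=20 S1=39 S2=39 S3=20 S4=39 blocked=[]
Op 2: conn=11 S1=39 S2=39 S3=11 S4=39 blocked=[]
Op 3: conn=11 S1=39 S2=39 S3=11 S4=49 blocked=[]
Op 4: conn=11 S1=39 S2=39 S3=11 S4=72 blocked=[]
Op 5: conn=-4 S1=24 S2=39 S3=11 S4=72 blocked=[1, 2, 3, 4]
Op 6: conn=7 S1=24 S2=39 S3=11 S4=72 blocked=[]
Op 7: conn=0 S1=24 S2=39 S3=11 S4=65 blocked=[1, 2, 3, 4]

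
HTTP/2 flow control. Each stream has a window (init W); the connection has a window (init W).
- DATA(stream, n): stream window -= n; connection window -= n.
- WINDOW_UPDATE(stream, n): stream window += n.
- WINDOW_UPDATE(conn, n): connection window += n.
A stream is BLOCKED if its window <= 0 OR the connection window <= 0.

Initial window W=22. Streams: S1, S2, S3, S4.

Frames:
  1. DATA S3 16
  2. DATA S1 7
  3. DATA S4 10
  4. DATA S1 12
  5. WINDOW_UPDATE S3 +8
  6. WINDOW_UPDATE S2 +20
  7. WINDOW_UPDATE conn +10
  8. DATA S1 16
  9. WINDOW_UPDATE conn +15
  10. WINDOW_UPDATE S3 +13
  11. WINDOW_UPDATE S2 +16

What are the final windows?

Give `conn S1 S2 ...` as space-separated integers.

Op 1: conn=6 S1=22 S2=22 S3=6 S4=22 blocked=[]
Op 2: conn=-1 S1=15 S2=22 S3=6 S4=22 blocked=[1, 2, 3, 4]
Op 3: conn=-11 S1=15 S2=22 S3=6 S4=12 blocked=[1, 2, 3, 4]
Op 4: conn=-23 S1=3 S2=22 S3=6 S4=12 blocked=[1, 2, 3, 4]
Op 5: conn=-23 S1=3 S2=22 S3=14 S4=12 blocked=[1, 2, 3, 4]
Op 6: conn=-23 S1=3 S2=42 S3=14 S4=12 blocked=[1, 2, 3, 4]
Op 7: conn=-13 S1=3 S2=42 S3=14 S4=12 blocked=[1, 2, 3, 4]
Op 8: conn=-29 S1=-13 S2=42 S3=14 S4=12 blocked=[1, 2, 3, 4]
Op 9: conn=-14 S1=-13 S2=42 S3=14 S4=12 blocked=[1, 2, 3, 4]
Op 10: conn=-14 S1=-13 S2=42 S3=27 S4=12 blocked=[1, 2, 3, 4]
Op 11: conn=-14 S1=-13 S2=58 S3=27 S4=12 blocked=[1, 2, 3, 4]

Answer: -14 -13 58 27 12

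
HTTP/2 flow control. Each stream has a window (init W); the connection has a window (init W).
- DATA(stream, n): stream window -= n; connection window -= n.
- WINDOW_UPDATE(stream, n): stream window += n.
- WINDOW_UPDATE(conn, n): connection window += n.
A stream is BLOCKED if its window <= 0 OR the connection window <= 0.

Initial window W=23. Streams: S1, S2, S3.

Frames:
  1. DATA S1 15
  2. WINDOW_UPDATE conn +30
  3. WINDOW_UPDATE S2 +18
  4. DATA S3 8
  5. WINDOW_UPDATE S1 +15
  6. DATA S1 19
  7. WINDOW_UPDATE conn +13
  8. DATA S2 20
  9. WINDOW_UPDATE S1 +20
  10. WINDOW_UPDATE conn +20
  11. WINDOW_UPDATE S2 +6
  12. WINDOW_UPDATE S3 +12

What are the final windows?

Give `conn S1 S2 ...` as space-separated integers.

Op 1: conn=8 S1=8 S2=23 S3=23 blocked=[]
Op 2: conn=38 S1=8 S2=23 S3=23 blocked=[]
Op 3: conn=38 S1=8 S2=41 S3=23 blocked=[]
Op 4: conn=30 S1=8 S2=41 S3=15 blocked=[]
Op 5: conn=30 S1=23 S2=41 S3=15 blocked=[]
Op 6: conn=11 S1=4 S2=41 S3=15 blocked=[]
Op 7: conn=24 S1=4 S2=41 S3=15 blocked=[]
Op 8: conn=4 S1=4 S2=21 S3=15 blocked=[]
Op 9: conn=4 S1=24 S2=21 S3=15 blocked=[]
Op 10: conn=24 S1=24 S2=21 S3=15 blocked=[]
Op 11: conn=24 S1=24 S2=27 S3=15 blocked=[]
Op 12: conn=24 S1=24 S2=27 S3=27 blocked=[]

Answer: 24 24 27 27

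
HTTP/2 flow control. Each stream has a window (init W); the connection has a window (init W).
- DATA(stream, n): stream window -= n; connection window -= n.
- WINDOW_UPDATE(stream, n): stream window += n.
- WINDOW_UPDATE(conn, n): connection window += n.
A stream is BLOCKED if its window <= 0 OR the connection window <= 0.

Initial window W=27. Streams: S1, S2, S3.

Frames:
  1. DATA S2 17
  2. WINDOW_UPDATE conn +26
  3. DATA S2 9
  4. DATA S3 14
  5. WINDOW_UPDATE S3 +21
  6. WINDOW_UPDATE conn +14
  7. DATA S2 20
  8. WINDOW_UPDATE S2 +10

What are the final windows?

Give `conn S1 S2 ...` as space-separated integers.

Op 1: conn=10 S1=27 S2=10 S3=27 blocked=[]
Op 2: conn=36 S1=27 S2=10 S3=27 blocked=[]
Op 3: conn=27 S1=27 S2=1 S3=27 blocked=[]
Op 4: conn=13 S1=27 S2=1 S3=13 blocked=[]
Op 5: conn=13 S1=27 S2=1 S3=34 blocked=[]
Op 6: conn=27 S1=27 S2=1 S3=34 blocked=[]
Op 7: conn=7 S1=27 S2=-19 S3=34 blocked=[2]
Op 8: conn=7 S1=27 S2=-9 S3=34 blocked=[2]

Answer: 7 27 -9 34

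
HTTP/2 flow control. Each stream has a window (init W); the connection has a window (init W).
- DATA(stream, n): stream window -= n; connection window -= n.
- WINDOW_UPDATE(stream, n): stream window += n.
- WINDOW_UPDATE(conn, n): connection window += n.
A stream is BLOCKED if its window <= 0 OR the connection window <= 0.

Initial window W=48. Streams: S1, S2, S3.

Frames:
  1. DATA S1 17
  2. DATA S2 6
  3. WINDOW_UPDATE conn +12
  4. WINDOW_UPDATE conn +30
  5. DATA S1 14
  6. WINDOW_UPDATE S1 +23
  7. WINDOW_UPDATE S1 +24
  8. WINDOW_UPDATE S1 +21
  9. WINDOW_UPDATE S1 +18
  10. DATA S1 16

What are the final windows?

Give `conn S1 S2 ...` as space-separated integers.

Op 1: conn=31 S1=31 S2=48 S3=48 blocked=[]
Op 2: conn=25 S1=31 S2=42 S3=48 blocked=[]
Op 3: conn=37 S1=31 S2=42 S3=48 blocked=[]
Op 4: conn=67 S1=31 S2=42 S3=48 blocked=[]
Op 5: conn=53 S1=17 S2=42 S3=48 blocked=[]
Op 6: conn=53 S1=40 S2=42 S3=48 blocked=[]
Op 7: conn=53 S1=64 S2=42 S3=48 blocked=[]
Op 8: conn=53 S1=85 S2=42 S3=48 blocked=[]
Op 9: conn=53 S1=103 S2=42 S3=48 blocked=[]
Op 10: conn=37 S1=87 S2=42 S3=48 blocked=[]

Answer: 37 87 42 48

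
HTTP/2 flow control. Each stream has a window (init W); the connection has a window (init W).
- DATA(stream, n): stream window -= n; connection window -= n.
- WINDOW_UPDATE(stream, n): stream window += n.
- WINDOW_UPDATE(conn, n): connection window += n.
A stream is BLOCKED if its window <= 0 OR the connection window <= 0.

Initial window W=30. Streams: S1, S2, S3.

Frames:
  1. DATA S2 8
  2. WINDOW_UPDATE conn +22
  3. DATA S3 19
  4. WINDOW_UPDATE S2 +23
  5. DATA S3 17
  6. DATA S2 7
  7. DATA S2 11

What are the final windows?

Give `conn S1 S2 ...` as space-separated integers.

Op 1: conn=22 S1=30 S2=22 S3=30 blocked=[]
Op 2: conn=44 S1=30 S2=22 S3=30 blocked=[]
Op 3: conn=25 S1=30 S2=22 S3=11 blocked=[]
Op 4: conn=25 S1=30 S2=45 S3=11 blocked=[]
Op 5: conn=8 S1=30 S2=45 S3=-6 blocked=[3]
Op 6: conn=1 S1=30 S2=38 S3=-6 blocked=[3]
Op 7: conn=-10 S1=30 S2=27 S3=-6 blocked=[1, 2, 3]

Answer: -10 30 27 -6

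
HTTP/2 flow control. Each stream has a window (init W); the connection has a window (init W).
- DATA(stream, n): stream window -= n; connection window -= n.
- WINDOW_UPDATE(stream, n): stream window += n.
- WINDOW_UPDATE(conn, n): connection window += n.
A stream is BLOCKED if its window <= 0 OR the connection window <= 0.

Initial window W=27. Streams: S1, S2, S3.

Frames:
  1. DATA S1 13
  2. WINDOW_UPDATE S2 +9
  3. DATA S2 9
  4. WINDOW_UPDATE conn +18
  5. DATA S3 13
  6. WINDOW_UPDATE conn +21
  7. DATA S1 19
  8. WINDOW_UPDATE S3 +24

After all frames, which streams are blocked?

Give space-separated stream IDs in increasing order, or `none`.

Answer: S1

Derivation:
Op 1: conn=14 S1=14 S2=27 S3=27 blocked=[]
Op 2: conn=14 S1=14 S2=36 S3=27 blocked=[]
Op 3: conn=5 S1=14 S2=27 S3=27 blocked=[]
Op 4: conn=23 S1=14 S2=27 S3=27 blocked=[]
Op 5: conn=10 S1=14 S2=27 S3=14 blocked=[]
Op 6: conn=31 S1=14 S2=27 S3=14 blocked=[]
Op 7: conn=12 S1=-5 S2=27 S3=14 blocked=[1]
Op 8: conn=12 S1=-5 S2=27 S3=38 blocked=[1]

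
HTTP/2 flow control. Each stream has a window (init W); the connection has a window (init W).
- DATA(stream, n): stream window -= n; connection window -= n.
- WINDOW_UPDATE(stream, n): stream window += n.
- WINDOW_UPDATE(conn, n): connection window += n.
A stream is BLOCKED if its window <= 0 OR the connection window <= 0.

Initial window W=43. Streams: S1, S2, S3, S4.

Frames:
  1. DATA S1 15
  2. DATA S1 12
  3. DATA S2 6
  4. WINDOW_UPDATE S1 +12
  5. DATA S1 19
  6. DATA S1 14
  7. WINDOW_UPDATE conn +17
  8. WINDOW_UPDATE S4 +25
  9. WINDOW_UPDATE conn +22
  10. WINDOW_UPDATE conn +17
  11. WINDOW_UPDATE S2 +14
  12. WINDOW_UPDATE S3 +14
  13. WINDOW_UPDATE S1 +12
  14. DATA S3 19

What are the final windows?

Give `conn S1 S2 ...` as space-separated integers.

Op 1: conn=28 S1=28 S2=43 S3=43 S4=43 blocked=[]
Op 2: conn=16 S1=16 S2=43 S3=43 S4=43 blocked=[]
Op 3: conn=10 S1=16 S2=37 S3=43 S4=43 blocked=[]
Op 4: conn=10 S1=28 S2=37 S3=43 S4=43 blocked=[]
Op 5: conn=-9 S1=9 S2=37 S3=43 S4=43 blocked=[1, 2, 3, 4]
Op 6: conn=-23 S1=-5 S2=37 S3=43 S4=43 blocked=[1, 2, 3, 4]
Op 7: conn=-6 S1=-5 S2=37 S3=43 S4=43 blocked=[1, 2, 3, 4]
Op 8: conn=-6 S1=-5 S2=37 S3=43 S4=68 blocked=[1, 2, 3, 4]
Op 9: conn=16 S1=-5 S2=37 S3=43 S4=68 blocked=[1]
Op 10: conn=33 S1=-5 S2=37 S3=43 S4=68 blocked=[1]
Op 11: conn=33 S1=-5 S2=51 S3=43 S4=68 blocked=[1]
Op 12: conn=33 S1=-5 S2=51 S3=57 S4=68 blocked=[1]
Op 13: conn=33 S1=7 S2=51 S3=57 S4=68 blocked=[]
Op 14: conn=14 S1=7 S2=51 S3=38 S4=68 blocked=[]

Answer: 14 7 51 38 68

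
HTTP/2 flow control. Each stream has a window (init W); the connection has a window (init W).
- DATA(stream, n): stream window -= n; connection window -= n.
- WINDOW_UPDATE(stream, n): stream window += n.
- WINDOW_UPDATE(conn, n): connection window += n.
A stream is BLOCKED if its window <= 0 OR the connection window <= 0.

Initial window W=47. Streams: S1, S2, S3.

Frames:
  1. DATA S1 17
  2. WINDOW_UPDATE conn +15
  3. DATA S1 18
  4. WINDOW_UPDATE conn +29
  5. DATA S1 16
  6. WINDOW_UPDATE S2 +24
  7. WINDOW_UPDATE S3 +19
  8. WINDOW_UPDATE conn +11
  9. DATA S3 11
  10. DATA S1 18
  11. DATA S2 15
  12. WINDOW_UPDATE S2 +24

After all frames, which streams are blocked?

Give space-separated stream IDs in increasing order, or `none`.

Op 1: conn=30 S1=30 S2=47 S3=47 blocked=[]
Op 2: conn=45 S1=30 S2=47 S3=47 blocked=[]
Op 3: conn=27 S1=12 S2=47 S3=47 blocked=[]
Op 4: conn=56 S1=12 S2=47 S3=47 blocked=[]
Op 5: conn=40 S1=-4 S2=47 S3=47 blocked=[1]
Op 6: conn=40 S1=-4 S2=71 S3=47 blocked=[1]
Op 7: conn=40 S1=-4 S2=71 S3=66 blocked=[1]
Op 8: conn=51 S1=-4 S2=71 S3=66 blocked=[1]
Op 9: conn=40 S1=-4 S2=71 S3=55 blocked=[1]
Op 10: conn=22 S1=-22 S2=71 S3=55 blocked=[1]
Op 11: conn=7 S1=-22 S2=56 S3=55 blocked=[1]
Op 12: conn=7 S1=-22 S2=80 S3=55 blocked=[1]

Answer: S1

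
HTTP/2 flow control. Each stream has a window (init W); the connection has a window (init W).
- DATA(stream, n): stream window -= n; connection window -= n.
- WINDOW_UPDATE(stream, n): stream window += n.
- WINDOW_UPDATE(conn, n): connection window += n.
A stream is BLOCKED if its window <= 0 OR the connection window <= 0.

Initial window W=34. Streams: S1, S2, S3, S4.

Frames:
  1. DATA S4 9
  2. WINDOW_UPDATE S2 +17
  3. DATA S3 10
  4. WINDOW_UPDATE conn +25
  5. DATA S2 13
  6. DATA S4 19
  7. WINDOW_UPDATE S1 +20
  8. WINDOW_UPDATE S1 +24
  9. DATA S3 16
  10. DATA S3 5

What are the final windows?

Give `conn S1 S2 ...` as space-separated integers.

Op 1: conn=25 S1=34 S2=34 S3=34 S4=25 blocked=[]
Op 2: conn=25 S1=34 S2=51 S3=34 S4=25 blocked=[]
Op 3: conn=15 S1=34 S2=51 S3=24 S4=25 blocked=[]
Op 4: conn=40 S1=34 S2=51 S3=24 S4=25 blocked=[]
Op 5: conn=27 S1=34 S2=38 S3=24 S4=25 blocked=[]
Op 6: conn=8 S1=34 S2=38 S3=24 S4=6 blocked=[]
Op 7: conn=8 S1=54 S2=38 S3=24 S4=6 blocked=[]
Op 8: conn=8 S1=78 S2=38 S3=24 S4=6 blocked=[]
Op 9: conn=-8 S1=78 S2=38 S3=8 S4=6 blocked=[1, 2, 3, 4]
Op 10: conn=-13 S1=78 S2=38 S3=3 S4=6 blocked=[1, 2, 3, 4]

Answer: -13 78 38 3 6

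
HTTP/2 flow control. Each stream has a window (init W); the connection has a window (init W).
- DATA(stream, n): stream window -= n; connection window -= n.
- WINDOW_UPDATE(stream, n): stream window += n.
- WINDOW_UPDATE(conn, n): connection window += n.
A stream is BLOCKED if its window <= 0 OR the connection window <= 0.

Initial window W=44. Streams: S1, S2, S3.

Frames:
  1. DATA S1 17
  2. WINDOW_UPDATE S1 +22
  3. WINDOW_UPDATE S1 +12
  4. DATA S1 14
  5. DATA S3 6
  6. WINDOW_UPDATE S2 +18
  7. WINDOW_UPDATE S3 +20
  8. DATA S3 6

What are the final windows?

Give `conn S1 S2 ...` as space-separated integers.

Answer: 1 47 62 52

Derivation:
Op 1: conn=27 S1=27 S2=44 S3=44 blocked=[]
Op 2: conn=27 S1=49 S2=44 S3=44 blocked=[]
Op 3: conn=27 S1=61 S2=44 S3=44 blocked=[]
Op 4: conn=13 S1=47 S2=44 S3=44 blocked=[]
Op 5: conn=7 S1=47 S2=44 S3=38 blocked=[]
Op 6: conn=7 S1=47 S2=62 S3=38 blocked=[]
Op 7: conn=7 S1=47 S2=62 S3=58 blocked=[]
Op 8: conn=1 S1=47 S2=62 S3=52 blocked=[]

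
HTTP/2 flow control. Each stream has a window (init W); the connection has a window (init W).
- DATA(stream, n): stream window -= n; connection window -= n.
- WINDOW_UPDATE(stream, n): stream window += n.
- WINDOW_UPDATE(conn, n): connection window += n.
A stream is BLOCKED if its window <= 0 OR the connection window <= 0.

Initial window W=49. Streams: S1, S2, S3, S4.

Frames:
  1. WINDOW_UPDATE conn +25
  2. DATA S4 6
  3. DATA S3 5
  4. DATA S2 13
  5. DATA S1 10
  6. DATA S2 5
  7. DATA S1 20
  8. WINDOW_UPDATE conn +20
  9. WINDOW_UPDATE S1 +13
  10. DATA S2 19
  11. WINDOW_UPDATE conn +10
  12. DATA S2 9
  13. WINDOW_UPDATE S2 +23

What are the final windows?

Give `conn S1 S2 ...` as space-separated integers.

Answer: 17 32 26 44 43

Derivation:
Op 1: conn=74 S1=49 S2=49 S3=49 S4=49 blocked=[]
Op 2: conn=68 S1=49 S2=49 S3=49 S4=43 blocked=[]
Op 3: conn=63 S1=49 S2=49 S3=44 S4=43 blocked=[]
Op 4: conn=50 S1=49 S2=36 S3=44 S4=43 blocked=[]
Op 5: conn=40 S1=39 S2=36 S3=44 S4=43 blocked=[]
Op 6: conn=35 S1=39 S2=31 S3=44 S4=43 blocked=[]
Op 7: conn=15 S1=19 S2=31 S3=44 S4=43 blocked=[]
Op 8: conn=35 S1=19 S2=31 S3=44 S4=43 blocked=[]
Op 9: conn=35 S1=32 S2=31 S3=44 S4=43 blocked=[]
Op 10: conn=16 S1=32 S2=12 S3=44 S4=43 blocked=[]
Op 11: conn=26 S1=32 S2=12 S3=44 S4=43 blocked=[]
Op 12: conn=17 S1=32 S2=3 S3=44 S4=43 blocked=[]
Op 13: conn=17 S1=32 S2=26 S3=44 S4=43 blocked=[]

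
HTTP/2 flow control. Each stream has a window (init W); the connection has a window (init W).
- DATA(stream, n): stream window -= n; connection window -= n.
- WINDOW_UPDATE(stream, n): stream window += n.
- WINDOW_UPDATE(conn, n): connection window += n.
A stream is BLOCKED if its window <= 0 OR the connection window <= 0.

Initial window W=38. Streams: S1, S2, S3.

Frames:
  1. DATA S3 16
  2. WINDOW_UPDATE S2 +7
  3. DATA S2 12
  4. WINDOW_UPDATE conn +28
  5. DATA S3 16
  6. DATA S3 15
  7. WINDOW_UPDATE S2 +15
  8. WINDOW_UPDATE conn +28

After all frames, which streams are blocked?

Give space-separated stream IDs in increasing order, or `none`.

Op 1: conn=22 S1=38 S2=38 S3=22 blocked=[]
Op 2: conn=22 S1=38 S2=45 S3=22 blocked=[]
Op 3: conn=10 S1=38 S2=33 S3=22 blocked=[]
Op 4: conn=38 S1=38 S2=33 S3=22 blocked=[]
Op 5: conn=22 S1=38 S2=33 S3=6 blocked=[]
Op 6: conn=7 S1=38 S2=33 S3=-9 blocked=[3]
Op 7: conn=7 S1=38 S2=48 S3=-9 blocked=[3]
Op 8: conn=35 S1=38 S2=48 S3=-9 blocked=[3]

Answer: S3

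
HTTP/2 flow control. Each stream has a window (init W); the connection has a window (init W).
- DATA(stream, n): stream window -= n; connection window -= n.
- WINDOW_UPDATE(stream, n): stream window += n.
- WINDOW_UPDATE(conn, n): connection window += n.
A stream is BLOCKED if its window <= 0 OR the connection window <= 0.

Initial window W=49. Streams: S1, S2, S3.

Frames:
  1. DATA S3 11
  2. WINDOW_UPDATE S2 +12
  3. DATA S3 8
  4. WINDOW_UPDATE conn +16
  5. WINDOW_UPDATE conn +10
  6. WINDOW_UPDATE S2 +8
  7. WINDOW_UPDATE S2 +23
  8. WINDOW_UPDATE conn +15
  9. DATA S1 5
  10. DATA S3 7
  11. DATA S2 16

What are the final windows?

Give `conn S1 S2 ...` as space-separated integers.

Op 1: conn=38 S1=49 S2=49 S3=38 blocked=[]
Op 2: conn=38 S1=49 S2=61 S3=38 blocked=[]
Op 3: conn=30 S1=49 S2=61 S3=30 blocked=[]
Op 4: conn=46 S1=49 S2=61 S3=30 blocked=[]
Op 5: conn=56 S1=49 S2=61 S3=30 blocked=[]
Op 6: conn=56 S1=49 S2=69 S3=30 blocked=[]
Op 7: conn=56 S1=49 S2=92 S3=30 blocked=[]
Op 8: conn=71 S1=49 S2=92 S3=30 blocked=[]
Op 9: conn=66 S1=44 S2=92 S3=30 blocked=[]
Op 10: conn=59 S1=44 S2=92 S3=23 blocked=[]
Op 11: conn=43 S1=44 S2=76 S3=23 blocked=[]

Answer: 43 44 76 23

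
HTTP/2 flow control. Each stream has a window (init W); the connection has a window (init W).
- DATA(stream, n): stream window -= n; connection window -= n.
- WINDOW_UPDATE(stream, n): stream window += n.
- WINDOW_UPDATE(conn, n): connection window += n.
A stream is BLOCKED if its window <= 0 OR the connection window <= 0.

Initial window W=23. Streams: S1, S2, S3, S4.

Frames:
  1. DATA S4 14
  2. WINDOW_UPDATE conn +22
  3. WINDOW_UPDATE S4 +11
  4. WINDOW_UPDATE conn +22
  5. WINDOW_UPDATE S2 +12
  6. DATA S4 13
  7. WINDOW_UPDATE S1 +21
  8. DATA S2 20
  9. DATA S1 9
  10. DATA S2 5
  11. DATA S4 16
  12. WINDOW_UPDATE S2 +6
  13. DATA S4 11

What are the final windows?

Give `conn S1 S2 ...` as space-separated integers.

Op 1: conn=9 S1=23 S2=23 S3=23 S4=9 blocked=[]
Op 2: conn=31 S1=23 S2=23 S3=23 S4=9 blocked=[]
Op 3: conn=31 S1=23 S2=23 S3=23 S4=20 blocked=[]
Op 4: conn=53 S1=23 S2=23 S3=23 S4=20 blocked=[]
Op 5: conn=53 S1=23 S2=35 S3=23 S4=20 blocked=[]
Op 6: conn=40 S1=23 S2=35 S3=23 S4=7 blocked=[]
Op 7: conn=40 S1=44 S2=35 S3=23 S4=7 blocked=[]
Op 8: conn=20 S1=44 S2=15 S3=23 S4=7 blocked=[]
Op 9: conn=11 S1=35 S2=15 S3=23 S4=7 blocked=[]
Op 10: conn=6 S1=35 S2=10 S3=23 S4=7 blocked=[]
Op 11: conn=-10 S1=35 S2=10 S3=23 S4=-9 blocked=[1, 2, 3, 4]
Op 12: conn=-10 S1=35 S2=16 S3=23 S4=-9 blocked=[1, 2, 3, 4]
Op 13: conn=-21 S1=35 S2=16 S3=23 S4=-20 blocked=[1, 2, 3, 4]

Answer: -21 35 16 23 -20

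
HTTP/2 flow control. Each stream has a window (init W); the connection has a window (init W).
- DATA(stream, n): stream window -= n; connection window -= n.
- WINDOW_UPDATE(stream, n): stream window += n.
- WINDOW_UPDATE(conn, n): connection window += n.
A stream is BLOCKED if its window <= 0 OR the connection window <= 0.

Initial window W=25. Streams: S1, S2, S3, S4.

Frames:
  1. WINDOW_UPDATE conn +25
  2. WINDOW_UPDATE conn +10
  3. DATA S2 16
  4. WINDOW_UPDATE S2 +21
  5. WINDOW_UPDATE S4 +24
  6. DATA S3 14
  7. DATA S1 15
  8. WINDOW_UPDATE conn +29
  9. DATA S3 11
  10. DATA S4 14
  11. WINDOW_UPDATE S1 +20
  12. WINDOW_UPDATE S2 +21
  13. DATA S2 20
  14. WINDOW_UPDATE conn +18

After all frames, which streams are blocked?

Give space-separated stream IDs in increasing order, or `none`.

Answer: S3

Derivation:
Op 1: conn=50 S1=25 S2=25 S3=25 S4=25 blocked=[]
Op 2: conn=60 S1=25 S2=25 S3=25 S4=25 blocked=[]
Op 3: conn=44 S1=25 S2=9 S3=25 S4=25 blocked=[]
Op 4: conn=44 S1=25 S2=30 S3=25 S4=25 blocked=[]
Op 5: conn=44 S1=25 S2=30 S3=25 S4=49 blocked=[]
Op 6: conn=30 S1=25 S2=30 S3=11 S4=49 blocked=[]
Op 7: conn=15 S1=10 S2=30 S3=11 S4=49 blocked=[]
Op 8: conn=44 S1=10 S2=30 S3=11 S4=49 blocked=[]
Op 9: conn=33 S1=10 S2=30 S3=0 S4=49 blocked=[3]
Op 10: conn=19 S1=10 S2=30 S3=0 S4=35 blocked=[3]
Op 11: conn=19 S1=30 S2=30 S3=0 S4=35 blocked=[3]
Op 12: conn=19 S1=30 S2=51 S3=0 S4=35 blocked=[3]
Op 13: conn=-1 S1=30 S2=31 S3=0 S4=35 blocked=[1, 2, 3, 4]
Op 14: conn=17 S1=30 S2=31 S3=0 S4=35 blocked=[3]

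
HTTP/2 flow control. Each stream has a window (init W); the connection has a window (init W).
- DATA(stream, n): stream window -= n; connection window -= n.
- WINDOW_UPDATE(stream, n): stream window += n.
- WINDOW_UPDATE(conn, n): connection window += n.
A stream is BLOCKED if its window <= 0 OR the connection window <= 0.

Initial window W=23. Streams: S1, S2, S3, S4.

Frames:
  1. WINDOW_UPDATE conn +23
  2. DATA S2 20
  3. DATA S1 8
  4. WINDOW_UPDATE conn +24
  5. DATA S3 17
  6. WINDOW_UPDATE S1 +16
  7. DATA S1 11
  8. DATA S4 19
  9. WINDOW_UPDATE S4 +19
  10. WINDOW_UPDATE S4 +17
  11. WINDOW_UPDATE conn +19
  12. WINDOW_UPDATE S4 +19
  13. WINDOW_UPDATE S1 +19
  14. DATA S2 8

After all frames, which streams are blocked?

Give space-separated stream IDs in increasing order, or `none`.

Op 1: conn=46 S1=23 S2=23 S3=23 S4=23 blocked=[]
Op 2: conn=26 S1=23 S2=3 S3=23 S4=23 blocked=[]
Op 3: conn=18 S1=15 S2=3 S3=23 S4=23 blocked=[]
Op 4: conn=42 S1=15 S2=3 S3=23 S4=23 blocked=[]
Op 5: conn=25 S1=15 S2=3 S3=6 S4=23 blocked=[]
Op 6: conn=25 S1=31 S2=3 S3=6 S4=23 blocked=[]
Op 7: conn=14 S1=20 S2=3 S3=6 S4=23 blocked=[]
Op 8: conn=-5 S1=20 S2=3 S3=6 S4=4 blocked=[1, 2, 3, 4]
Op 9: conn=-5 S1=20 S2=3 S3=6 S4=23 blocked=[1, 2, 3, 4]
Op 10: conn=-5 S1=20 S2=3 S3=6 S4=40 blocked=[1, 2, 3, 4]
Op 11: conn=14 S1=20 S2=3 S3=6 S4=40 blocked=[]
Op 12: conn=14 S1=20 S2=3 S3=6 S4=59 blocked=[]
Op 13: conn=14 S1=39 S2=3 S3=6 S4=59 blocked=[]
Op 14: conn=6 S1=39 S2=-5 S3=6 S4=59 blocked=[2]

Answer: S2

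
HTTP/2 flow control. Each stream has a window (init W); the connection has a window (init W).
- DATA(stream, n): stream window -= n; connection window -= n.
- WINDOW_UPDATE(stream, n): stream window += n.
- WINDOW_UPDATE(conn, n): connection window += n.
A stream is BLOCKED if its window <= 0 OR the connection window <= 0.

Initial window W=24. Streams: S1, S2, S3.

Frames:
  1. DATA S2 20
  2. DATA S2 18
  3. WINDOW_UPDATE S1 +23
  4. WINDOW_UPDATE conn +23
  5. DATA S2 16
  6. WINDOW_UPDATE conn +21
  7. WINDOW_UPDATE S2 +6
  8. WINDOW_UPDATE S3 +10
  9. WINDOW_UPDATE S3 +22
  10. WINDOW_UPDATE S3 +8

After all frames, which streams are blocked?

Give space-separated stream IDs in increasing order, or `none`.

Op 1: conn=4 S1=24 S2=4 S3=24 blocked=[]
Op 2: conn=-14 S1=24 S2=-14 S3=24 blocked=[1, 2, 3]
Op 3: conn=-14 S1=47 S2=-14 S3=24 blocked=[1, 2, 3]
Op 4: conn=9 S1=47 S2=-14 S3=24 blocked=[2]
Op 5: conn=-7 S1=47 S2=-30 S3=24 blocked=[1, 2, 3]
Op 6: conn=14 S1=47 S2=-30 S3=24 blocked=[2]
Op 7: conn=14 S1=47 S2=-24 S3=24 blocked=[2]
Op 8: conn=14 S1=47 S2=-24 S3=34 blocked=[2]
Op 9: conn=14 S1=47 S2=-24 S3=56 blocked=[2]
Op 10: conn=14 S1=47 S2=-24 S3=64 blocked=[2]

Answer: S2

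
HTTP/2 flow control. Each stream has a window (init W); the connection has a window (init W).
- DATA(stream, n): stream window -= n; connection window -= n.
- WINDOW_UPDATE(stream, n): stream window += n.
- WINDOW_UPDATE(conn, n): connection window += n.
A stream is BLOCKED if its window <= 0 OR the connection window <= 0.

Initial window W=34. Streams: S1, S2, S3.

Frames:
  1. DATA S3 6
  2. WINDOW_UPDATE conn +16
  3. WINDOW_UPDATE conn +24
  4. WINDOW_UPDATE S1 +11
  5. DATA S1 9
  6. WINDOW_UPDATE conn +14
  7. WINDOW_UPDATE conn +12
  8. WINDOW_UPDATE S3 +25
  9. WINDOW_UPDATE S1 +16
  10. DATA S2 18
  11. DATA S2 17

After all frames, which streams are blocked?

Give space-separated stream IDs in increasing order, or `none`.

Op 1: conn=28 S1=34 S2=34 S3=28 blocked=[]
Op 2: conn=44 S1=34 S2=34 S3=28 blocked=[]
Op 3: conn=68 S1=34 S2=34 S3=28 blocked=[]
Op 4: conn=68 S1=45 S2=34 S3=28 blocked=[]
Op 5: conn=59 S1=36 S2=34 S3=28 blocked=[]
Op 6: conn=73 S1=36 S2=34 S3=28 blocked=[]
Op 7: conn=85 S1=36 S2=34 S3=28 blocked=[]
Op 8: conn=85 S1=36 S2=34 S3=53 blocked=[]
Op 9: conn=85 S1=52 S2=34 S3=53 blocked=[]
Op 10: conn=67 S1=52 S2=16 S3=53 blocked=[]
Op 11: conn=50 S1=52 S2=-1 S3=53 blocked=[2]

Answer: S2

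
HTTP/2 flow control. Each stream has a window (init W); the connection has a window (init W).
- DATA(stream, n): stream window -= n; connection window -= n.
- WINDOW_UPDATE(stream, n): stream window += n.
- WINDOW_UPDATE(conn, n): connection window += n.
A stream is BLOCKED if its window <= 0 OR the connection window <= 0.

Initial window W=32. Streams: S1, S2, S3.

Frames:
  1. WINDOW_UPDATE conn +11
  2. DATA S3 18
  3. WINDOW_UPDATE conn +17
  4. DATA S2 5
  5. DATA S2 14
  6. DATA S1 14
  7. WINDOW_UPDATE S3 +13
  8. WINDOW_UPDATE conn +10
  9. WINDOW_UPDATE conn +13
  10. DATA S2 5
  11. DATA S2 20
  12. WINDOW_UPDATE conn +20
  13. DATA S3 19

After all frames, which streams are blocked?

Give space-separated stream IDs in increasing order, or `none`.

Op 1: conn=43 S1=32 S2=32 S3=32 blocked=[]
Op 2: conn=25 S1=32 S2=32 S3=14 blocked=[]
Op 3: conn=42 S1=32 S2=32 S3=14 blocked=[]
Op 4: conn=37 S1=32 S2=27 S3=14 blocked=[]
Op 5: conn=23 S1=32 S2=13 S3=14 blocked=[]
Op 6: conn=9 S1=18 S2=13 S3=14 blocked=[]
Op 7: conn=9 S1=18 S2=13 S3=27 blocked=[]
Op 8: conn=19 S1=18 S2=13 S3=27 blocked=[]
Op 9: conn=32 S1=18 S2=13 S3=27 blocked=[]
Op 10: conn=27 S1=18 S2=8 S3=27 blocked=[]
Op 11: conn=7 S1=18 S2=-12 S3=27 blocked=[2]
Op 12: conn=27 S1=18 S2=-12 S3=27 blocked=[2]
Op 13: conn=8 S1=18 S2=-12 S3=8 blocked=[2]

Answer: S2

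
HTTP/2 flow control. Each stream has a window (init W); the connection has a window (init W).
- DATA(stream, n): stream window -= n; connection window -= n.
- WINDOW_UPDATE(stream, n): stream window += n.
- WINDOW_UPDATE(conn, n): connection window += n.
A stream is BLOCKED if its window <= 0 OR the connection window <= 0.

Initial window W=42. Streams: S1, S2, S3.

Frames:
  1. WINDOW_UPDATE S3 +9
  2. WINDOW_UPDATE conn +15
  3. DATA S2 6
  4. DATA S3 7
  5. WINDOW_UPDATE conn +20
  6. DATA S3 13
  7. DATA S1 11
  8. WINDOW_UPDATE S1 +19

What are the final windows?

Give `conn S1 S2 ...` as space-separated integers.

Op 1: conn=42 S1=42 S2=42 S3=51 blocked=[]
Op 2: conn=57 S1=42 S2=42 S3=51 blocked=[]
Op 3: conn=51 S1=42 S2=36 S3=51 blocked=[]
Op 4: conn=44 S1=42 S2=36 S3=44 blocked=[]
Op 5: conn=64 S1=42 S2=36 S3=44 blocked=[]
Op 6: conn=51 S1=42 S2=36 S3=31 blocked=[]
Op 7: conn=40 S1=31 S2=36 S3=31 blocked=[]
Op 8: conn=40 S1=50 S2=36 S3=31 blocked=[]

Answer: 40 50 36 31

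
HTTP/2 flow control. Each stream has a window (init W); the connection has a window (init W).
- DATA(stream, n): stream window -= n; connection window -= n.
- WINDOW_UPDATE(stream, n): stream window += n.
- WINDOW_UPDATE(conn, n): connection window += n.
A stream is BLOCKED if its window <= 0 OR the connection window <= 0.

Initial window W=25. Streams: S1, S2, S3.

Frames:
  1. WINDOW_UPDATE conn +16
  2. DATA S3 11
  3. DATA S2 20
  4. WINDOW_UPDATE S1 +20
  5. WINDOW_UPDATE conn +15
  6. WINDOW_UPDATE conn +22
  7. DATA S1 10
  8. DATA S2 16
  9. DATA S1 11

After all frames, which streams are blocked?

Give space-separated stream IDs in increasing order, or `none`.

Op 1: conn=41 S1=25 S2=25 S3=25 blocked=[]
Op 2: conn=30 S1=25 S2=25 S3=14 blocked=[]
Op 3: conn=10 S1=25 S2=5 S3=14 blocked=[]
Op 4: conn=10 S1=45 S2=5 S3=14 blocked=[]
Op 5: conn=25 S1=45 S2=5 S3=14 blocked=[]
Op 6: conn=47 S1=45 S2=5 S3=14 blocked=[]
Op 7: conn=37 S1=35 S2=5 S3=14 blocked=[]
Op 8: conn=21 S1=35 S2=-11 S3=14 blocked=[2]
Op 9: conn=10 S1=24 S2=-11 S3=14 blocked=[2]

Answer: S2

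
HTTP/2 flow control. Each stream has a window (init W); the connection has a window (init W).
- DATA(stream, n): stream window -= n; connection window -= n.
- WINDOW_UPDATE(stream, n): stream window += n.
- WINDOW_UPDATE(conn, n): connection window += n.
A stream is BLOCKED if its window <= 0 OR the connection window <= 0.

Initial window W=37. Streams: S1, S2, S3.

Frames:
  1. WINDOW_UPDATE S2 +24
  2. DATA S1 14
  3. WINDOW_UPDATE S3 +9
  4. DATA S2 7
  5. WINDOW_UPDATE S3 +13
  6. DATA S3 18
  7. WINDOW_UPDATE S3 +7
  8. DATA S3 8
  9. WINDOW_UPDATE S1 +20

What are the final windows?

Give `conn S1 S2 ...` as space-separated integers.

Op 1: conn=37 S1=37 S2=61 S3=37 blocked=[]
Op 2: conn=23 S1=23 S2=61 S3=37 blocked=[]
Op 3: conn=23 S1=23 S2=61 S3=46 blocked=[]
Op 4: conn=16 S1=23 S2=54 S3=46 blocked=[]
Op 5: conn=16 S1=23 S2=54 S3=59 blocked=[]
Op 6: conn=-2 S1=23 S2=54 S3=41 blocked=[1, 2, 3]
Op 7: conn=-2 S1=23 S2=54 S3=48 blocked=[1, 2, 3]
Op 8: conn=-10 S1=23 S2=54 S3=40 blocked=[1, 2, 3]
Op 9: conn=-10 S1=43 S2=54 S3=40 blocked=[1, 2, 3]

Answer: -10 43 54 40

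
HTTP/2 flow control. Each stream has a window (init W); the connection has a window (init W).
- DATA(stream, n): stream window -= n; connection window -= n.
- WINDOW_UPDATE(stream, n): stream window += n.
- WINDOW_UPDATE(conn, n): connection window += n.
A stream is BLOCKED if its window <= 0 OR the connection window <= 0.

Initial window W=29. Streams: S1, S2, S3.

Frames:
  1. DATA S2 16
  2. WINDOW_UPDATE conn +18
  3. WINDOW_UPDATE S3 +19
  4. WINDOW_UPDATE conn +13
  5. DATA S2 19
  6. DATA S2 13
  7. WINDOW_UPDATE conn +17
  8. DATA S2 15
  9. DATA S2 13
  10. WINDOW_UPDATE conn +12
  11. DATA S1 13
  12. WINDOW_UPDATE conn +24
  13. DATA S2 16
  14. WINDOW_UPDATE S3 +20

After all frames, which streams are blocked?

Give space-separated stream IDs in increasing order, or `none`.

Op 1: conn=13 S1=29 S2=13 S3=29 blocked=[]
Op 2: conn=31 S1=29 S2=13 S3=29 blocked=[]
Op 3: conn=31 S1=29 S2=13 S3=48 blocked=[]
Op 4: conn=44 S1=29 S2=13 S3=48 blocked=[]
Op 5: conn=25 S1=29 S2=-6 S3=48 blocked=[2]
Op 6: conn=12 S1=29 S2=-19 S3=48 blocked=[2]
Op 7: conn=29 S1=29 S2=-19 S3=48 blocked=[2]
Op 8: conn=14 S1=29 S2=-34 S3=48 blocked=[2]
Op 9: conn=1 S1=29 S2=-47 S3=48 blocked=[2]
Op 10: conn=13 S1=29 S2=-47 S3=48 blocked=[2]
Op 11: conn=0 S1=16 S2=-47 S3=48 blocked=[1, 2, 3]
Op 12: conn=24 S1=16 S2=-47 S3=48 blocked=[2]
Op 13: conn=8 S1=16 S2=-63 S3=48 blocked=[2]
Op 14: conn=8 S1=16 S2=-63 S3=68 blocked=[2]

Answer: S2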